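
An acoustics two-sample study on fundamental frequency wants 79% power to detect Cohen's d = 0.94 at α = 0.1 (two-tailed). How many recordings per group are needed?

z_{α/2} = 1.645, z_β = Φ⁻¹(0.79) = 0.806. For large effect (d = 0.94): n per group = 2(z_{α/2} + z_β)²/d² = 2(1.645 + 0.806)²/0.94² = 13.6 → 14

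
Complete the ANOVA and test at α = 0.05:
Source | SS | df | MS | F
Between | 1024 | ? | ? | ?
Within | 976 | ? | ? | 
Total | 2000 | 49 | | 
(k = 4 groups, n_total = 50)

df_between = 3, df_within = 46. MS_between = 341.33, MS_within = 21.22. F = 16.087, F_crit ≈ 2.807. Reject H₀.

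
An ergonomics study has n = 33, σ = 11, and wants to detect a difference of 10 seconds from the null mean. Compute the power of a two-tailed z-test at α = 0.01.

SE = σ/√n = 11/√33 = 1.915. Non-centrality λ = d/SE = 10/1.915 = 5.222. Power ≈ Φ(λ - z_{α/2}) = Φ(5.222 - 2.576) = Φ(2.646) = 0.996.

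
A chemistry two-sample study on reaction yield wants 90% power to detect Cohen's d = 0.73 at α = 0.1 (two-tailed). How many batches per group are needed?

z_{α/2} = 1.645, z_β = Φ⁻¹(0.9) = 1.282. For medium effect (d = 0.73): n per group = 2(z_{α/2} + z_β)²/d² = 2(1.645 + 1.282)²/0.73² = 32.2 → 33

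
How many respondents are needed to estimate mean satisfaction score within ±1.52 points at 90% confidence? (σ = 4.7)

n = (z*σ/E)² = (1.645×4.7/1.52)² = 25.9 → n = 26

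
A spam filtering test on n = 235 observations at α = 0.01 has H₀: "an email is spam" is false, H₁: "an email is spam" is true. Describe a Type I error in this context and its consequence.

Type I error: rejecting H₀ when it is true — concluding that an email is spam when in fact it is not. Consequence: a legitimate email is sent to the spam folder and the user misses it.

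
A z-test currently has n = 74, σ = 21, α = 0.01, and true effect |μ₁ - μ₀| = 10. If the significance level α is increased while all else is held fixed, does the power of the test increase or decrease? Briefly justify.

Power increases: a larger α lowers the critical value, so more of the H₁ sampling distribution falls in the rejection region.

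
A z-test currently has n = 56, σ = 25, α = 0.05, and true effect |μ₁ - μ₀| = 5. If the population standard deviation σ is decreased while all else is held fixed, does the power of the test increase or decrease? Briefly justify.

Power increases: a smaller σ shrinks the standard error σ/√n, moving the sampling distribution under H₁ further from the critical value.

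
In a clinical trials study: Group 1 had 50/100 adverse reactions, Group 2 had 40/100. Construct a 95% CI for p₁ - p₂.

p̂₁ = 0.5, p̂₂ = 0.4. Difference = 0.1. CI = (-0.037, 0.237)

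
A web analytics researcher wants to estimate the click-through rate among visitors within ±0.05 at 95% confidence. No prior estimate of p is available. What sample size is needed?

Conservative approach: use p = 0.5 (maximizes p(1-p) = 0.25). n = z²(0.25)/E² = 1.96²×0.25/0.05² = 384.2 → n = 385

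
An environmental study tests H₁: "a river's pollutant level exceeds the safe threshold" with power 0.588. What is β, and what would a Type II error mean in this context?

β = 1 - power = 1 - 0.588 = 0.412. A Type II error is failing to reject H₀ when H₀ is false (false negative) — here, failing to conclude that a river's pollutant level exceeds the safe threshold when in fact it is true. Consequence: allowing unsafe pollution to continue.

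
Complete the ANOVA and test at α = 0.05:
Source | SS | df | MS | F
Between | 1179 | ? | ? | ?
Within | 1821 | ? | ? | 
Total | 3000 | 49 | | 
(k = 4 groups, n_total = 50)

df_between = 3, df_within = 46. MS_between = 393.0, MS_within = 39.59. F = 9.928, F_crit ≈ 2.807. Reject H₀.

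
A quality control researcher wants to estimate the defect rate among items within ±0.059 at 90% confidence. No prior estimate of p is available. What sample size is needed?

Conservative approach: use p = 0.5 (maximizes p(1-p) = 0.25). n = z²(0.25)/E² = 1.645²×0.25/0.059² = 194.3 → n = 195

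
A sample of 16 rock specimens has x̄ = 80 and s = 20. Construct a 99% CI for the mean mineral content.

CI = x̄ ± t*(s/√n) = 80 ± 2.947(20/√16) = (65.27, 94.73)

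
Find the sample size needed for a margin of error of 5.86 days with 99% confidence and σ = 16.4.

n = (z*σ/E)² = (2.576×16.4/5.86)² = 52.0 → n = 52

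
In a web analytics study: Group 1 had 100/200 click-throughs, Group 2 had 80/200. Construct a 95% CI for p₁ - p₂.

p̂₁ = 0.5, p̂₂ = 0.4. Difference = 0.1. CI = (0.003, 0.197)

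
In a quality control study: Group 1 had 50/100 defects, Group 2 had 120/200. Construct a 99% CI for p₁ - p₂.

p̂₁ = 0.5, p̂₂ = 0.6. Difference = -0.1. CI = (-0.257, 0.057)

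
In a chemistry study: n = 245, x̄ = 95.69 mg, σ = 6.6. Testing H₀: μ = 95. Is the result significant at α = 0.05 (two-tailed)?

z = (95.69 - 95)/(6.6/√245) = 1.636. Since |z| ≤ 1.96, not significant at α = 0.05.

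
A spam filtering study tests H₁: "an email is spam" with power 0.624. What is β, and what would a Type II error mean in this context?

β = 1 - power = 1 - 0.624 = 0.376. A Type II error is failing to reject H₀ when H₀ is false (false negative) — here, failing to conclude that an email is spam when in fact it is true. Consequence: a spam email lands in the inbox.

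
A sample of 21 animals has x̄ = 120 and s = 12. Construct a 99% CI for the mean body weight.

CI = x̄ ± t*(s/√n) = 120 ± 2.845(12/√21) = (112.55, 127.45)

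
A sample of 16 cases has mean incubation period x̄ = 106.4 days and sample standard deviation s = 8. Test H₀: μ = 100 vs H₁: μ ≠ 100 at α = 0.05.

t = (x̄ - μ₀)/(s/√n) = (106.4 - 100)/(8/√16) = 3.2. df = 15, critical t = ±2.131. Reject H₀.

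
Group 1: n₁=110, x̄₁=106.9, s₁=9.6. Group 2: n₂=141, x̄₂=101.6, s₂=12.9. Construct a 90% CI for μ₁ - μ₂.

Difference = 5.3. SE = √(9.6²/110 + 12.9²/141) = 1.421. CI = (2.96, 7.64)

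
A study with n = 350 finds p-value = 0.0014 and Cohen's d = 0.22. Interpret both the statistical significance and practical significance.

Statistically significant (p = 0.0014 < 0.05). Cohen's d = 0.22 indicates a small effect size. Both statistical and practical significance should be considered.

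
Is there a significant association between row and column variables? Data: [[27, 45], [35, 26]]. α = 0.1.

χ² = 5.243. df = 1, critical = 2.706. Reject H₀. Variables are dependent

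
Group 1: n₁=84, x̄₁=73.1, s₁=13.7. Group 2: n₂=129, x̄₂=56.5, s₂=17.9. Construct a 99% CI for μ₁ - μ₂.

Difference = 16.6. SE = √(13.7²/84 + 17.9²/129) = 2.172. CI = (11.0, 22.2)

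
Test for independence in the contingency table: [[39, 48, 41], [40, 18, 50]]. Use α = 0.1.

χ² = 12.937. df = 2, critical = 4.605. Reject H₀. Variables are dependent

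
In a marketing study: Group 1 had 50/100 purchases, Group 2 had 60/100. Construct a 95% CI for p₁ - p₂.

p̂₁ = 0.5, p̂₂ = 0.6. Difference = -0.1. CI = (-0.237, 0.037)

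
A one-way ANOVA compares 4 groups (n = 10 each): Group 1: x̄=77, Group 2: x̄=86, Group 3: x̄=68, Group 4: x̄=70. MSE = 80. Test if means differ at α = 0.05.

Grand mean = 75.25. SS_between = 1987.5, MS_between = 662.5. F = 8.281, F_crit ≈ 2.866. Reject H₀.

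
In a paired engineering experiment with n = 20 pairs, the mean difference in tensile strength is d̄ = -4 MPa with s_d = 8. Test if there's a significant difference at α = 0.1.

t = d̄/(s_d/√n) = -4/(8/√20) = -2.236. df = 19, critical t = ±1.729. Reject H₀.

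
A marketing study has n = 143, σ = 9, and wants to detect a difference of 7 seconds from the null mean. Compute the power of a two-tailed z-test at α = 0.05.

SE = σ/√n = 9/√143 = 0.753. Non-centrality λ = d/SE = 7/0.753 = 9.301. Power ≈ Φ(λ - z_{α/2}) = Φ(9.301 - 1.96) = Φ(7.341) = 1.0.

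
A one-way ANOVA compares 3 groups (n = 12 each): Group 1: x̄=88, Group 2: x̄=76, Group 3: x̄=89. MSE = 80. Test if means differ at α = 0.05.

Grand mean = 84.33. SS_between = 1256.0, MS_between = 628.0. F = 7.85, F_crit ≈ 3.285. Reject H₀.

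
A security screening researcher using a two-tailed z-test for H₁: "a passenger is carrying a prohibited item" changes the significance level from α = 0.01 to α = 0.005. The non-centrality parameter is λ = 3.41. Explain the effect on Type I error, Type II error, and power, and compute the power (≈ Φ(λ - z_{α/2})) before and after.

Decreasing α from 0.01 to 0.005:
• Type I error rate decreases (α is the Type I rate by definition).
• Critical value moves from z_{α/2} = 2.576 to 2.807, so power = Φ(λ - z_{α/2}) goes from Φ(3.41 - 2.576) = 0.798 to Φ(3.41 - 2.807) = 0.727.
• Type II error rate β = 1 - power therefore increases (0.202 → 0.273).
Appropriate when false positives are costly — here, detaining an innocent passenger — delay and inconvenience.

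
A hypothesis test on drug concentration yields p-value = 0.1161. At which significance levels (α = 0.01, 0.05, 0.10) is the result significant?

p = 0.1161. Not significant at any of the given levels.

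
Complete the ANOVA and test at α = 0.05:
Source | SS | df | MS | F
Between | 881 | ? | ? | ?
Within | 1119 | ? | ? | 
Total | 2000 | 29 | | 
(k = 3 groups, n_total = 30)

df_between = 2, df_within = 27. MS_between = 440.5, MS_within = 41.44. F = 10.629, F_crit ≈ 3.354. Reject H₀.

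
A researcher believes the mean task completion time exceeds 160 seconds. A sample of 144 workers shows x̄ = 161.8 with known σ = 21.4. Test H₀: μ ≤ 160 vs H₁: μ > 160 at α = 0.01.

z = 1.009. Critical value: 2.33. Fail to reject H₀.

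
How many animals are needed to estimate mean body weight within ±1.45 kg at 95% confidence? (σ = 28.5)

n = (z*σ/E)² = (1.96×28.5/1.45)² = 1484.1 → n = 1485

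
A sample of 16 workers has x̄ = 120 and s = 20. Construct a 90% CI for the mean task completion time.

CI = x̄ ± t*(s/√n) = 120 ± 1.753(20/√16) = (111.23, 128.76)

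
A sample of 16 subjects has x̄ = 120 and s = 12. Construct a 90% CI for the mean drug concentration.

CI = x̄ ± t*(s/√n) = 120 ± 1.753(12/√16) = (114.74, 125.26)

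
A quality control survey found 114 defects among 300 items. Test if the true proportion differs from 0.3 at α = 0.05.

p̂ = 0.38, p₀ = 0.3. z = (p̂ - p₀)/√(p₀(1-p₀)/n) = 3.024. Critical: ±1.96. Reject H₀.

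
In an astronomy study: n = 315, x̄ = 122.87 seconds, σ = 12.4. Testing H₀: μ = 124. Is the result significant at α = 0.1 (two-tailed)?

z = (122.87 - 124)/(12.4/√315) = -1.617. Since |z| ≤ 1.645, not significant at α = 0.1.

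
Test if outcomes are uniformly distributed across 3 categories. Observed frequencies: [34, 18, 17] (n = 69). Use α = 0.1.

Expected = 23 each. χ² = Σ(O-E)²/E = 7.913. df = 2, critical value = 4.605. Reject H₀.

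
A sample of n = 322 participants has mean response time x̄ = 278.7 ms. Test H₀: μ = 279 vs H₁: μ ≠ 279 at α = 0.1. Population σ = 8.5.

z = (x̄ - μ₀)/(σ/√n) = (278.7 - 279)/(8.5/√322) = -0.633. Critical value: ±1.645. Since |-0.633| ≤ 1.645, Fail to reject H₀.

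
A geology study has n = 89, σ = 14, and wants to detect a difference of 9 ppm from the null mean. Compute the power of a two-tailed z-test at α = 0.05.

SE = σ/√n = 14/√89 = 1.484. Non-centrality λ = d/SE = 9/1.484 = 6.065. Power ≈ Φ(λ - z_{α/2}) = Φ(6.065 - 1.96) = Φ(4.105) = 1.0.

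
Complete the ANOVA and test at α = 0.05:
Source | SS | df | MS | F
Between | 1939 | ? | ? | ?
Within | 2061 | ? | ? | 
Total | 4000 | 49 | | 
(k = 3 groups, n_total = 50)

df_between = 2, df_within = 47. MS_between = 969.5, MS_within = 43.85. F = 22.109, F_crit ≈ 3.195. Reject H₀.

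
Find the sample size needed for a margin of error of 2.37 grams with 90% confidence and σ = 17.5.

n = (z*σ/E)² = (1.645×17.5/2.37)² = 147.5 → n = 148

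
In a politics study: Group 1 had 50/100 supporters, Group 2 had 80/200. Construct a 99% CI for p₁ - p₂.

p̂₁ = 0.5, p̂₂ = 0.4. Difference = 0.1. CI = (-0.057, 0.257)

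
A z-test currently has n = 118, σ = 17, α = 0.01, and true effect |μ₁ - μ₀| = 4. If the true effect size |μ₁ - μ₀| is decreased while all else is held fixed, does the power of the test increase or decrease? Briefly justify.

Power decreases: a smaller true effect decreases the non-centrality λ = |μ₁ - μ₀|/(σ/√n).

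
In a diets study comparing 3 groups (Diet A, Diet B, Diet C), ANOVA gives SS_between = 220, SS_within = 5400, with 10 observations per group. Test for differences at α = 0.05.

df_between = 2, df_within = 27. F = MS_between/MS_within = 110.0/200.0 = 0.55. F_crit ≈ 3.354. Fail to reject H₀.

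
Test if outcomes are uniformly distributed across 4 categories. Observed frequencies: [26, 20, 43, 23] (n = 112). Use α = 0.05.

Expected = 28 each. χ² = Σ(O-E)²/E = 11.357. df = 3, critical value = 7.815. Reject H₀.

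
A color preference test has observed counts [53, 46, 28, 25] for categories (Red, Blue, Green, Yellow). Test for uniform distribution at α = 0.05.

Expected = 38 each. χ² = Σ(O-E)²/E = 14.684. df = 3, critical value = 7.815. Reject H₀.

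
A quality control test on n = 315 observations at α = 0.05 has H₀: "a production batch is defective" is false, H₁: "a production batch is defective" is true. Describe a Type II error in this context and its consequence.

Type II error: failing to reject H₀ when it is false — concluding that a production batch is defective is not supported when in fact it is. Consequence: shipping a defective batch — faulty products reach customers.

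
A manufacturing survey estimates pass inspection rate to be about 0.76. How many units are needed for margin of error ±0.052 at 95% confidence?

n = z²p(1-p)/E² = 1.96²×0.76×0.24/0.052² = 259.1 → n = 260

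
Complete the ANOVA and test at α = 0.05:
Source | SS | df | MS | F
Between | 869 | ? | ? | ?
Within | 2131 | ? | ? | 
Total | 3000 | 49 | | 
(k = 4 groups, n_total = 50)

df_between = 3, df_within = 46. MS_between = 289.67, MS_within = 46.33. F = 6.253, F_crit ≈ 2.807. Reject H₀.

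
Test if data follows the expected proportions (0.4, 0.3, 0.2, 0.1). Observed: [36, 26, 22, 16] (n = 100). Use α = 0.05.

Expected: [40.0, 30.0, 20.0, 10.0]. χ² = 4.733. df = 3, critical = 7.815. Fail to reject H₀.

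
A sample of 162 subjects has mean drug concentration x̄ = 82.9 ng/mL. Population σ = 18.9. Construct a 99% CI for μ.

CI = x̄ ± z*(σ/√n) = 82.9 ± 2.576(18.9/√162) = 82.9 ± 3.83 = (79.07, 86.73)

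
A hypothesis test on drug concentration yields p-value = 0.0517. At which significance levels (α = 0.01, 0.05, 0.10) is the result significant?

p = 0.0517. Significant at: α = 0.1.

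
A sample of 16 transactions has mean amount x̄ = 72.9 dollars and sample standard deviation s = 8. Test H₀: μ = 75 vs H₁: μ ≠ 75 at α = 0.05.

t = (x̄ - μ₀)/(s/√n) = (72.9 - 75)/(8/√16) = -1.05. df = 15, critical t = ±2.131. Fail to reject H₀.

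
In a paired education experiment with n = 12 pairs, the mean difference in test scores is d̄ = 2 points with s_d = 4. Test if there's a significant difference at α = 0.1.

t = d̄/(s_d/√n) = 2/(4/√12) = 1.732. df = 11, critical t = ±1.796. Fail to reject H₀.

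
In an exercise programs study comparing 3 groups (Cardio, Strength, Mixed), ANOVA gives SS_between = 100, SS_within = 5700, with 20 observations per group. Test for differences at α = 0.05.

df_between = 2, df_within = 57. F = MS_between/MS_within = 50.0/100.0 = 0.5. F_crit ≈ 3.159. Fail to reject H₀.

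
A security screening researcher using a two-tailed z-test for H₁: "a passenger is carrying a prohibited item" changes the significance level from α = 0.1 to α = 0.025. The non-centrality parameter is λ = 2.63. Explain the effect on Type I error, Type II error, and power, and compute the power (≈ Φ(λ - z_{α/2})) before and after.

Decreasing α from 0.1 to 0.025:
• Type I error rate decreases (α is the Type I rate by definition).
• Critical value moves from z_{α/2} = 1.645 to 2.241, so power = Φ(λ - z_{α/2}) goes from Φ(2.63 - 1.645) = 0.838 to Φ(2.63 - 2.241) = 0.651.
• Type II error rate β = 1 - power therefore increases (0.162 → 0.349).
Appropriate when false positives are costly — here, detaining an innocent passenger — delay and inconvenience.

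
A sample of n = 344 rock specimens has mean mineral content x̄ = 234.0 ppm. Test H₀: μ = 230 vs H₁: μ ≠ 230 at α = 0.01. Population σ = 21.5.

z = (x̄ - μ₀)/(σ/√n) = (234.0 - 230)/(21.5/√344) = 3.451. Critical value: ±2.576. Since |3.451| > 2.576, Reject H₀.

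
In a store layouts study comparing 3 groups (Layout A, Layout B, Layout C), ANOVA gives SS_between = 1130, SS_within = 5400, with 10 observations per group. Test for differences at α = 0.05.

df_between = 2, df_within = 27. F = MS_between/MS_within = 565.0/200.0 = 2.825. F_crit ≈ 3.354. Fail to reject H₀.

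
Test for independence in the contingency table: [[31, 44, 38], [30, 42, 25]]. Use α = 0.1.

χ² = 1.535. df = 2, critical = 4.605. Fail to reject H₀. No evidence of dependence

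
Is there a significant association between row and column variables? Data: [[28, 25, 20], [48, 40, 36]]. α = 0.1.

χ² = 0.1. df = 2, critical = 4.605. Fail to reject H₀. No evidence of dependence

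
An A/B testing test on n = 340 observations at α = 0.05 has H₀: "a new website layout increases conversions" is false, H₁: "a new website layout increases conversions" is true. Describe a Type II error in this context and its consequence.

Type II error: failing to reject H₀ when it is false — concluding that a new website layout increases conversions is not supported when in fact it is. Consequence: discarding a layout that would have improved conversions — lost revenue.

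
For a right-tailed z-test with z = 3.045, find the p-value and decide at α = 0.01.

p = P(Z > 3.045) = 1 - Φ(3.045) ≈ 0.0012. Since p < 0.01, reject H₀ (significant) at α = 0.01.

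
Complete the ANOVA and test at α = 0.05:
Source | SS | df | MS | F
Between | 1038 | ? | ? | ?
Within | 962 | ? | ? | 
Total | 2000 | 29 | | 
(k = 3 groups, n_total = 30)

df_between = 2, df_within = 27. MS_between = 519.0, MS_within = 35.63. F = 14.567, F_crit ≈ 3.354. Reject H₀.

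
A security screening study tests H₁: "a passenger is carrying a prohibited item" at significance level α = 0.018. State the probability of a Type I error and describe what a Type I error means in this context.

P(Type I error) = α = 0.018. A Type I error is rejecting H₀ when H₀ is actually true (false positive) — here, concluding that a passenger is carrying a prohibited item when in fact this is not the case. Consequence: detaining an innocent passenger — delay and inconvenience.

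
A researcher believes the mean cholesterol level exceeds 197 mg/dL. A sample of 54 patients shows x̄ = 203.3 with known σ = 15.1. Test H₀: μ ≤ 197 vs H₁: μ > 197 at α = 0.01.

z = 3.066. Critical value: 2.33. Reject H₀.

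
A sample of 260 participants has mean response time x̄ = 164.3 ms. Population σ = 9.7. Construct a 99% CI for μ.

CI = x̄ ± z*(σ/√n) = 164.3 ± 2.576(9.7/√260) = 164.3 ± 1.55 = (162.75, 165.85)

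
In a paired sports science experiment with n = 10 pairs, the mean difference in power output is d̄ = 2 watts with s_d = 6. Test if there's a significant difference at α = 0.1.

t = d̄/(s_d/√n) = 2/(6/√10) = 1.054. df = 9, critical t = ±1.833. Fail to reject H₀.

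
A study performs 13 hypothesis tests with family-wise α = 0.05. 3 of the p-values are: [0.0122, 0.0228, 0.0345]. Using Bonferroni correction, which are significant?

Bonferroni α = 0.05/13 = 0.00385. None of the given p-values are significant.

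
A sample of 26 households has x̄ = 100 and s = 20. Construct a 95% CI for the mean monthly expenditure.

CI = x̄ ± t*(s/√n) = 100 ± 2.06(20/√26) = (91.92, 108.08)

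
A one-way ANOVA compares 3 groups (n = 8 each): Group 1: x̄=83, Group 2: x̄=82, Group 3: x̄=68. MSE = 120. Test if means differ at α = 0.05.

Grand mean = 77.67. SS_between = 1125.33, MS_between = 562.67. F = 4.689, F_crit ≈ 3.467. Reject H₀.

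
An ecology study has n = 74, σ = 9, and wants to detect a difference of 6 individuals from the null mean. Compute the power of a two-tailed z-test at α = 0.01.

SE = σ/√n = 9/√74 = 1.046. Non-centrality λ = d/SE = 6/1.046 = 5.735. Power ≈ Φ(λ - z_{α/2}) = Φ(5.735 - 2.576) = Φ(3.159) = 0.999.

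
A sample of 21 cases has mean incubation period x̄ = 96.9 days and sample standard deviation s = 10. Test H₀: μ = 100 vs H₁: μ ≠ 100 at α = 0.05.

t = (x̄ - μ₀)/(s/√n) = (96.9 - 100)/(10/√21) = -1.421. df = 20, critical t = ±2.086. Fail to reject H₀.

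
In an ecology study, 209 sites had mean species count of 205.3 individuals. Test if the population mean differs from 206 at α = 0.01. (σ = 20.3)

z = (x̄ - μ₀)/(σ/√n) = (205.3 - 206)/(20.3/√209) = -0.499. Critical value: ±2.576. Since |-0.499| ≤ 2.576, Fail to reject H₀.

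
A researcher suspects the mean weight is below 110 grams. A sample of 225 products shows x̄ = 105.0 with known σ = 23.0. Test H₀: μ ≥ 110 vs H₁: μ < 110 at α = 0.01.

z = -3.261. Critical value: -2.33. Reject H₀.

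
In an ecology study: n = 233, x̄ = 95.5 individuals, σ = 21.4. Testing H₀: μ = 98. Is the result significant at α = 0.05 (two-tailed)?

z = (95.5 - 98)/(21.4/√233) = -1.783. Since |z| ≤ 1.96, not significant at α = 0.05.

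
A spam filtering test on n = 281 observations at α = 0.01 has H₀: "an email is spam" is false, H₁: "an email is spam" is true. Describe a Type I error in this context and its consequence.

Type I error: rejecting H₀ when it is true — concluding that an email is spam when in fact it is not. Consequence: a legitimate email is sent to the spam folder and the user misses it.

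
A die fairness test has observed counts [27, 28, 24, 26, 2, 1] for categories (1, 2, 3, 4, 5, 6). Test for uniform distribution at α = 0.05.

Expected = 18 each. χ² = Σ(O-E)²/E = 45.889. df = 5, critical value = 11.07. Reject H₀.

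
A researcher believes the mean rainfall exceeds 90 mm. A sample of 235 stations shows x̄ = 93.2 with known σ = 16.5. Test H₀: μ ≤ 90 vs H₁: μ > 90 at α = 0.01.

z = 2.973. Critical value: 2.33. Reject H₀.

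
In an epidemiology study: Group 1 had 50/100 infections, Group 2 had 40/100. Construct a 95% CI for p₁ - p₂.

p̂₁ = 0.5, p̂₂ = 0.4. Difference = 0.1. CI = (-0.037, 0.237)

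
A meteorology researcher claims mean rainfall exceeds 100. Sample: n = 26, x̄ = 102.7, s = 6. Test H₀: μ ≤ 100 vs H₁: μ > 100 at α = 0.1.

t = (102.7 - 100)/(6/√26) = 2.295, df = 25. Critical t = 1.316. Reject H₀.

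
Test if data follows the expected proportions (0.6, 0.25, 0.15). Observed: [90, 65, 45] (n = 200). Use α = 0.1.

Expected: [120.0, 50.0, 30.0]. χ² = 19.5. df = 2, critical = 4.605. Reject H₀.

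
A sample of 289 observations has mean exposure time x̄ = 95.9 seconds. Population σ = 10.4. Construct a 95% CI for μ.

CI = x̄ ± z*(σ/√n) = 95.9 ± 1.96(10.4/√289) = 95.9 ± 1.2 = (94.7, 97.1)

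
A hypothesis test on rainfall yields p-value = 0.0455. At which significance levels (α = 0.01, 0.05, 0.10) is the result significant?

p = 0.0455. Significant at: α = 0.05, 0.1.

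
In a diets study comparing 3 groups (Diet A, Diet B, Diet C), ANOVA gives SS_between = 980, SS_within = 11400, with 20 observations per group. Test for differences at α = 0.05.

df_between = 2, df_within = 57. F = MS_between/MS_within = 490.0/200.0 = 2.45. F_crit ≈ 3.159. Fail to reject H₀.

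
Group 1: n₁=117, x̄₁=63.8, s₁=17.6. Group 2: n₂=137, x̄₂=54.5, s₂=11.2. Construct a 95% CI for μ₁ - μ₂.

Difference = 9.3. SE = √(17.6²/117 + 11.2²/137) = 1.888. CI = (5.6, 13.0)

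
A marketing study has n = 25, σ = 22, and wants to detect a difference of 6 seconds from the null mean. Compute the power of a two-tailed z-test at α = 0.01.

SE = σ/√n = 22/√25 = 4.4. Non-centrality λ = d/SE = 6/4.4 = 1.364. Power ≈ Φ(λ - z_{α/2}) = Φ(1.364 - 2.576) = Φ(-1.212) = 0.113.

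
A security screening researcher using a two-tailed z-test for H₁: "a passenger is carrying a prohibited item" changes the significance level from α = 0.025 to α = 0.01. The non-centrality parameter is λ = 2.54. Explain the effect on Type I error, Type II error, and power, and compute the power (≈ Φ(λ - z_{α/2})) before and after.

Decreasing α from 0.025 to 0.01:
• Type I error rate decreases (α is the Type I rate by definition).
• Critical value moves from z_{α/2} = 2.241 to 2.576, so power = Φ(λ - z_{α/2}) goes from Φ(2.54 - 2.241) = 0.618 to Φ(2.54 - 2.576) = 0.486.
• Type II error rate β = 1 - power therefore increases (0.382 → 0.514).
Appropriate when false positives are costly — here, detaining an innocent passenger — delay and inconvenience.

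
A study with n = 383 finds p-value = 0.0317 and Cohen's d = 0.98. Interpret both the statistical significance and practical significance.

Statistically significant (p = 0.0317 < 0.05). Cohen's d = 0.98 indicates a large effect size. Both statistical and practical significance should be considered.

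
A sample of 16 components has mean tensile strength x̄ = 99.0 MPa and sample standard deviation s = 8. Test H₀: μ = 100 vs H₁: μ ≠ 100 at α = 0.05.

t = (x̄ - μ₀)/(s/√n) = (99.0 - 100)/(8/√16) = -0.5. df = 15, critical t = ±2.131. Fail to reject H₀.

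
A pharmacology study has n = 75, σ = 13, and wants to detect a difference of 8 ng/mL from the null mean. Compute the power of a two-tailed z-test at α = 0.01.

SE = σ/√n = 13/√75 = 1.501. Non-centrality λ = d/SE = 8/1.501 = 5.329. Power ≈ Φ(λ - z_{α/2}) = Φ(5.329 - 2.576) = Φ(2.753) = 0.997.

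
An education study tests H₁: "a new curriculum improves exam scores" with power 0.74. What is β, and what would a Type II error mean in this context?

β = 1 - power = 1 - 0.74 = 0.26. A Type II error is failing to reject H₀ when H₀ is false (false negative) — here, failing to conclude that a new curriculum improves exam scores when in fact it is true. Consequence: keeping the old curriculum when the new one would have helped students.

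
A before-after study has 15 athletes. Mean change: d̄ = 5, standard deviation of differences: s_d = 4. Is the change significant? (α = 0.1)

t = d̄/(s_d/√n) = 5/(4/√15) = 4.841. df = 14, critical t = ±1.761. Reject H₀.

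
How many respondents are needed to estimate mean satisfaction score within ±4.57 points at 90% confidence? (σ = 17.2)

n = (z*σ/E)² = (1.645×17.2/4.57)² = 38.3 → n = 39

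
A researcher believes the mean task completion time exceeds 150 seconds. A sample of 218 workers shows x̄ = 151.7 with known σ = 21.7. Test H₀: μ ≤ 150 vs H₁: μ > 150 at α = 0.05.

z = 1.157. Critical value: 1.645. Fail to reject H₀.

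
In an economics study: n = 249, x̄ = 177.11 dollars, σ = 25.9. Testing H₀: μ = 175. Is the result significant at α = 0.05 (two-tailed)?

z = (177.11 - 175)/(25.9/√249) = 1.286. Since |z| ≤ 1.96, not significant at α = 0.05.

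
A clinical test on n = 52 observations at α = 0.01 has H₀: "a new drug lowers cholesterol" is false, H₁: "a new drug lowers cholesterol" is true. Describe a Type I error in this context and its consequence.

Type I error: rejecting H₀ when it is true — concluding that a new drug lowers cholesterol when in fact it is not. Consequence: approving an ineffective drug — patients take a useless medication and may skip effective alternatives.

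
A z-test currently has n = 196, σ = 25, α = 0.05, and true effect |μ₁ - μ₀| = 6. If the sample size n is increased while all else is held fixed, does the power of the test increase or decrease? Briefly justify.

Power increases: a larger n shrinks the standard error σ/√n, moving the sampling distribution under H₁ further from the critical value.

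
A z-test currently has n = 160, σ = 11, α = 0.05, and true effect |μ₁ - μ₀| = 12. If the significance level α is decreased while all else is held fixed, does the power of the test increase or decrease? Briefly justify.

Power decreases: a smaller α raises the critical value, so less of the H₁ sampling distribution falls in the rejection region.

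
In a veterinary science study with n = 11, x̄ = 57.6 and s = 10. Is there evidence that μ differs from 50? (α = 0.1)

t = (x̄ - μ₀)/(s/√n) = (57.6 - 50)/(10/√11) = 2.521. df = 10, critical t = ±1.812. Reject H₀.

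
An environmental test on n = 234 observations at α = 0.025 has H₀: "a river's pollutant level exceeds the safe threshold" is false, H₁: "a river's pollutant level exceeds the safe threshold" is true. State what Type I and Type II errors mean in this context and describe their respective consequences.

Type I (false positive): concluding that a river's pollutant level exceeds the safe threshold when it is not — shutting down a compliant factory unnecessarily. Type II (false negative): failing to conclude that a river's pollutant level exceeds the safe threshold when it is — allowing unsafe pollution to continue. Which is costlier depends on domain priorities and is a judgement call rather than a statistical fact.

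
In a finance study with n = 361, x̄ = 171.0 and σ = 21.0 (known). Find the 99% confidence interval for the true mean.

CI = x̄ ± z*(σ/√n) = 171.0 ± 2.576(21.0/√361) = 171.0 ± 2.85 = (168.15, 173.85)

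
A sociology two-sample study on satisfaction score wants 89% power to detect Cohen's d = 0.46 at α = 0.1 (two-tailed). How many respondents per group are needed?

z_{α/2} = 1.645, z_β = Φ⁻¹(0.89) = 1.227. For small effect (d = 0.46): n per group = 2(z_{α/2} + z_β)²/d² = 2(1.645 + 1.227)²/0.46² = 78.0 → 78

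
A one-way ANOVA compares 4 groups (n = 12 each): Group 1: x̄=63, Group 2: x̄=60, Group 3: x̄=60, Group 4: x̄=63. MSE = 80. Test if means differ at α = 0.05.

Grand mean = 61.5. SS_between = 108.0, MS_between = 36.0. F = 0.45, F_crit ≈ 2.816. Fail to reject H₀.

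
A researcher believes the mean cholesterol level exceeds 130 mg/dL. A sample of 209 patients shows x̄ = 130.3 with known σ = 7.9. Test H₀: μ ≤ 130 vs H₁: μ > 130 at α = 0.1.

z = 0.549. Critical value: 1.28. Fail to reject H₀.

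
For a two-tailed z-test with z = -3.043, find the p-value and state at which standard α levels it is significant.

p = 2·P(Z > |-3.043|) = 2·(1 - Φ(3.043)) ≈ 0.0023. Significant at α = 0.1; Significant at α = 0.05; Significant at α = 0.01.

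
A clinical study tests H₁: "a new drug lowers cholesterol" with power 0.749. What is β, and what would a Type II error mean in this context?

β = 1 - power = 1 - 0.749 = 0.251. A Type II error is failing to reject H₀ when H₀ is false (false negative) — here, failing to conclude that a new drug lowers cholesterol when in fact it is true. Consequence: shelving an effective drug — patients miss out on a treatment that would have helped.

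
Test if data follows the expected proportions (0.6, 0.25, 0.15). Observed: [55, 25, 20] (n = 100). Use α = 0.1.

Expected: [60.0, 25.0, 15.0]. χ² = 2.083. df = 2, critical = 4.605. Fail to reject H₀.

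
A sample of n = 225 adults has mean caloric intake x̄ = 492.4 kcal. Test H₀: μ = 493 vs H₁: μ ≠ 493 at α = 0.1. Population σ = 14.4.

z = (x̄ - μ₀)/(σ/√n) = (492.4 - 493)/(14.4/√225) = -0.625. Critical value: ±1.645. Since |-0.625| ≤ 1.645, Fail to reject H₀.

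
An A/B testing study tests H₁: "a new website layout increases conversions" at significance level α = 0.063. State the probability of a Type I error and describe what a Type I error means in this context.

P(Type I error) = α = 0.063. A Type I error is rejecting H₀ when H₀ is actually true (false positive) — here, concluding that a new website layout increases conversions when in fact this is not the case. Consequence: rolling out a layout that doesn't actually help — wasted engineering effort.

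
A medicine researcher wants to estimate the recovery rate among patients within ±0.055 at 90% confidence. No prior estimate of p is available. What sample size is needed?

Conservative approach: use p = 0.5 (maximizes p(1-p) = 0.25). n = z²(0.25)/E² = 1.645²×0.25/0.055² = 223.6 → n = 224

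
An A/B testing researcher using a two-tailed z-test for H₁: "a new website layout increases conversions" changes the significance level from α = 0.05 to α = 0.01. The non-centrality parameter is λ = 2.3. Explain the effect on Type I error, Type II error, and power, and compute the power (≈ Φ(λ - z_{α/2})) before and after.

Decreasing α from 0.05 to 0.01:
• Type I error rate decreases (α is the Type I rate by definition).
• Critical value moves from z_{α/2} = 1.96 to 2.576, so power = Φ(λ - z_{α/2}) goes from Φ(2.3 - 1.96) = 0.633 to Φ(2.3 - 2.576) = 0.391.
• Type II error rate β = 1 - power therefore increases (0.367 → 0.609).
Appropriate when false positives are costly — here, rolling out a layout that doesn't actually help — wasted engineering effort.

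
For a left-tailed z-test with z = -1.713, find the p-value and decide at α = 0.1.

p = P(Z < -1.713) = Φ(-1.713) ≈ 0.0434. Since p < 0.1, reject H₀ (significant) at α = 0.1.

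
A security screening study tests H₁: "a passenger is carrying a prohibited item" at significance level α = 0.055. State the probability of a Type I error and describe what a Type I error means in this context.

P(Type I error) = α = 0.055. A Type I error is rejecting H₀ when H₀ is actually true (false positive) — here, concluding that a passenger is carrying a prohibited item when in fact this is not the case. Consequence: detaining an innocent passenger — delay and inconvenience.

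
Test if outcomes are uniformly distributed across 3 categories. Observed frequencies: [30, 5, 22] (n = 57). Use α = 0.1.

Expected = 19 each. χ² = Σ(O-E)²/E = 17.158. df = 2, critical value = 4.605. Reject H₀.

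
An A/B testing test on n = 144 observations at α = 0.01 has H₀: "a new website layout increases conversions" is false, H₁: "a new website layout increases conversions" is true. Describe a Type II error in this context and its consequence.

Type II error: failing to reject H₀ when it is false — concluding that a new website layout increases conversions is not supported when in fact it is. Consequence: discarding a layout that would have improved conversions — lost revenue.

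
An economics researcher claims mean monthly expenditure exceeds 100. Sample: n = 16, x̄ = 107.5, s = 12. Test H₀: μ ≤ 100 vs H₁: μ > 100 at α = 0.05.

t = (107.5 - 100)/(12/√16) = 2.5, df = 15. Critical t = 1.753. Reject H₀.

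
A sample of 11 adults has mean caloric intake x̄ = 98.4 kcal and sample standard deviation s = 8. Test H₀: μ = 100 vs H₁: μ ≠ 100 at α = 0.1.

t = (x̄ - μ₀)/(s/√n) = (98.4 - 100)/(8/√11) = -0.663. df = 10, critical t = ±1.812. Fail to reject H₀.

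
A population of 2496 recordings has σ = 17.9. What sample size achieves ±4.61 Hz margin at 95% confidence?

Without FPC: n₀ = (1.96×17.9/4.61)² = 57.918. With FPC: n = n₀N/(n₀+N-1) = 56.6 → n = 57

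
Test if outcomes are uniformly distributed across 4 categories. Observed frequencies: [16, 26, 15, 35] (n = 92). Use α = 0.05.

Expected = 23 each. χ² = Σ(O-E)²/E = 11.565. df = 3, critical value = 7.815. Reject H₀.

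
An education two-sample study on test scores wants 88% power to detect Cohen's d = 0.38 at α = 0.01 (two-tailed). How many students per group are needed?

z_{α/2} = 2.576, z_β = Φ⁻¹(0.88) = 1.175. For small effect (d = 0.38): n per group = 2(z_{α/2} + z_β)²/d² = 2(2.576 + 1.175)²/0.38² = 194.9 → 195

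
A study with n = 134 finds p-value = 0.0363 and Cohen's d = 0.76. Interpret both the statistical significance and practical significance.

Statistically significant (p = 0.0363 < 0.05). Cohen's d = 0.76 indicates a medium effect size. Both statistical and practical significance should be considered.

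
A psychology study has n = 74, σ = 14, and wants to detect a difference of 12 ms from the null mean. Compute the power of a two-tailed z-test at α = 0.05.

SE = σ/√n = 14/√74 = 1.627. Non-centrality λ = d/SE = 12/1.627 = 7.373. Power ≈ Φ(λ - z_{α/2}) = Φ(7.373 - 1.96) = Φ(5.413) = 1.0.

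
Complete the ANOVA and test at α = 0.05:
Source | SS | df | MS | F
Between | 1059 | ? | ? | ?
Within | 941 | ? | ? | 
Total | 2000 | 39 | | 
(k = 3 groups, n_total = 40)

df_between = 2, df_within = 37. MS_between = 529.5, MS_within = 25.43. F = 20.82, F_crit ≈ 3.252. Reject H₀.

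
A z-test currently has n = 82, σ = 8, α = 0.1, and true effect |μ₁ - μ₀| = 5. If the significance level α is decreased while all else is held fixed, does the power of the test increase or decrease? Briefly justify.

Power decreases: a smaller α raises the critical value, so less of the H₁ sampling distribution falls in the rejection region.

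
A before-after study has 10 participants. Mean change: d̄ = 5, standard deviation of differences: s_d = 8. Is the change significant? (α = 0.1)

t = d̄/(s_d/√n) = 5/(8/√10) = 1.976. df = 9, critical t = ±1.833. Reject H₀.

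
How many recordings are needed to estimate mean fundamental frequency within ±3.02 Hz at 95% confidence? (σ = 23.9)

n = (z*σ/E)² = (1.96×23.9/3.02)² = 240.6 → n = 241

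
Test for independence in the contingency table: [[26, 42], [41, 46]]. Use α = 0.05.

χ² = 1.229. df = 1, critical = 3.841. Fail to reject H₀. No evidence of dependence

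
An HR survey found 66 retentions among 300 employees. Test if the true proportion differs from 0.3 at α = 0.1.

p̂ = 0.22, p₀ = 0.3. z = (p̂ - p₀)/√(p₀(1-p₀)/n) = -3.024. Critical: ±1.645. Reject H₀.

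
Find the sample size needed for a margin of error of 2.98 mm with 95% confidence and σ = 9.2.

n = (z*σ/E)² = (1.96×9.2/2.98)² = 36.6 → n = 37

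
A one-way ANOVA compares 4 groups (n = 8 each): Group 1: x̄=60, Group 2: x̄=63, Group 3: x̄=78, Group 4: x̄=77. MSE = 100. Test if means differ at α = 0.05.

Grand mean = 69.5. SS_between = 2088.0, MS_between = 696.0. F = 6.96, F_crit ≈ 2.947. Reject H₀.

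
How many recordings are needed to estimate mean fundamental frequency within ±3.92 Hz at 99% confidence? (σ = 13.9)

n = (z*σ/E)² = (2.576×13.9/3.92)² = 83.4 → n = 84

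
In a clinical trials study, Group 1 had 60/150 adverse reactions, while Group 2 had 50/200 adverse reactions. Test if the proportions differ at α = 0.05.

p̂₁ = 0.4, p̂₂ = 0.25, pooled p̂ = 0.314. z = 2.991. Critical: ±1.96. Reject H₀.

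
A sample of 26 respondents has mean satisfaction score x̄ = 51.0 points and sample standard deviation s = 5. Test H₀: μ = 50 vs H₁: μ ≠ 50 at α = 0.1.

t = (x̄ - μ₀)/(s/√n) = (51.0 - 50)/(5/√26) = 1.02. df = 25, critical t = ±1.708. Fail to reject H₀.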